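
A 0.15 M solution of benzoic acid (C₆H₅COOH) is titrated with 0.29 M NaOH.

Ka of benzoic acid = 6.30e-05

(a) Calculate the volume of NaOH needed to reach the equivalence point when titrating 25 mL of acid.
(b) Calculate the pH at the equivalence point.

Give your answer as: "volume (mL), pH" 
V = 12.9 mL, pH = 8.60

(a) At equivalence: moles acid = moles base.
moles acid = 0.15 × 0.025 = 0.00375 mol; V_NaOH = 0.00375/0.29 = 0.01293 L = 12.9 mL.
(b) At equivalence, all acid → conjugate base A⁻ at [A⁻] = 0.00375/0.03793 = 0.09886 M.
Kb = Kw/Ka = 1.0e-14/6.30e-05 = 1.587e-10; [OH⁻] = √(Kb·[A⁻]) = 3.961e-06; pOH = 5.40; pH = 14 − pOH = 8.60.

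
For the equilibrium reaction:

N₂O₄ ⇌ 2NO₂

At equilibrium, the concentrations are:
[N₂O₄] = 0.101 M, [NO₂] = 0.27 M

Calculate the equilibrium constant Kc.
K_c = 0.7218

Kc = ([NO₂]^2) / ([N₂O₄])
   = ((0.27)^2) / ((0.101))
   = 0.0729 / 0.101 = 0.7218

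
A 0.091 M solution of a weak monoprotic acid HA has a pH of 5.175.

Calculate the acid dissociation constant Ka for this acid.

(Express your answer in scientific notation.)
K_a = 4.91e-10

[H⁺] = 10^(−pH) = 10^(−5.175) = 6.683e-06 M. For HA ⇌ H⁺ + A⁻, Ka = x²/(C − x) = (6.683e-06)²/(0.091 − 6.683e-06) = 4.91e-10.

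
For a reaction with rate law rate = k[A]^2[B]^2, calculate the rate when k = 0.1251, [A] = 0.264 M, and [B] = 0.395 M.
0.00136 M/s

rate = k·[A]^2·[B]^2 = 0.1251·(0.264)^2·(0.395)^2 = 0.1251·0.069696·0.156025 = 0.00136 M/s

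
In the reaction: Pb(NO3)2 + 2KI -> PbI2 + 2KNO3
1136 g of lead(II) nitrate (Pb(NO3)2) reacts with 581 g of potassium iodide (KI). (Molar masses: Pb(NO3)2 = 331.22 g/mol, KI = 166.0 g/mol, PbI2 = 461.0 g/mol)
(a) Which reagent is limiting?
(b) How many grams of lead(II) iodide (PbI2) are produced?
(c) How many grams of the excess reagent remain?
(a) KI, (b) 806.8 g, (c) 556.4 g

Moles of Pb(NO3)2 = 1136 g ÷ 331.22 g/mol = 3.42974 mol
Moles of KI = 581 g ÷ 166.0 g/mol = 3.5 mol
Moles ÷ coefficient: Pb(NO3)2: 3.42974/1 = 3.43, KI: 3.5/2 = 1.75
(a) KI has the smaller value, so KI is the limiting reagent.
(b) Moles of PbI2 = 3.5 mol KI × (1/2) = 1.75 mol; mass = 1.75 mol × 461.0 g/mol = 806.8 g
(c) Pb(NO3)2 consumed = 3.5 × (1/2) = 1.75 mol; remaining = 3.42974 − 1.75 = 1.67974 mol; mass = 1.67974 mol × 331.22 g/mol = 556.4 g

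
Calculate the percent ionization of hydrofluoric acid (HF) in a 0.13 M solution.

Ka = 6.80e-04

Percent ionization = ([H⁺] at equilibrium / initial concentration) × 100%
Percent ionization = 6.98%

Let x = [H⁺]. Ka = x²/(C - x) ⇒ x² + (6.80e-04)x - (6.80e-04)(0.13) = 0. x = 9.0683e-03. Percent = (9.0683e-03/0.13) × 100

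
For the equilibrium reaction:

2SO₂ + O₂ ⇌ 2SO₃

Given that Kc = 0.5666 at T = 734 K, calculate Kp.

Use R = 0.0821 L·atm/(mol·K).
K_p = 0.0094

Δn = (moles gaseous products) − (moles gaseous reactants) = -1
T = 734 K; RT = 0.0821 × 734 = 60.2614
Kp = Kc·(RT)^Δn = 0.5666 × (60.2614)^-1 = 0.5666 × 0.0165944 = 0.0094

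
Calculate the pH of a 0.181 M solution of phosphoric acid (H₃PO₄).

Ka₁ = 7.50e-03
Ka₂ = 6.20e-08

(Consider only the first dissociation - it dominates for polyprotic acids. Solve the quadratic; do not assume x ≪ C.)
pH = 1.48

x² + Ka₁·x − Ka₁·C = 0 with Ka₁ = 7.50e-03, C = 0.181.
x = (−Ka₁ + √(Ka₁² + 4·Ka₁·C))/2 = 3.3285e-02 M, so pH = 1.48.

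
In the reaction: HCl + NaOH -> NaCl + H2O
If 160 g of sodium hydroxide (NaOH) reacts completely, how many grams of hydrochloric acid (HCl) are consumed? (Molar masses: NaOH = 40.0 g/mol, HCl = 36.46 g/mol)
Moles of NaOH = 160 g ÷ 40.0 g/mol = 4 mol
Mole ratio: 1 mol HCl / 1 mol NaOH
Moles of HCl = 4 × (1/1) = 4 mol
Mass of HCl = 4 mol × 36.46 g/mol = 145.8 g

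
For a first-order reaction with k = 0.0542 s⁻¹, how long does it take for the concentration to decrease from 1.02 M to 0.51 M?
12.79 s

From ln[A] = ln[A]₀ - k·t: t = ln([A]₀/[A])/k = ln(1.02/0.51)/0.0542 = ln(2.0000)/0.0542 = 0.6931/0.0542 = 12.79 s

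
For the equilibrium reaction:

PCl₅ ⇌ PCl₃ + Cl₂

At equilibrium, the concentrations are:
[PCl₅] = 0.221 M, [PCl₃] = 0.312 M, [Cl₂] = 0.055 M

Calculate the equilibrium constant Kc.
K_c = 0.0776

Kc = ([PCl₃] × [Cl₂]) / ([PCl₅])
   = ((0.312)·(0.055)) / ((0.221))
   = 0.01716 / 0.221 = 0.0776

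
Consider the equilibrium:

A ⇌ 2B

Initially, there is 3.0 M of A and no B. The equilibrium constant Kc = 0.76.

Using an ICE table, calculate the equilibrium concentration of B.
[B] = 1.332 M

ICE: [A] = 3.0 − x, [B] = 2x.
Kc = (2x)²/(3.0 − x) = 0.76 ⇒ 4x² + 0.76x − 2.28 = 0.
x = (−0.76 + √(0.76² + 4·4·2.28))/(2·4) = (−0.76 + √37.058)/8 = 0.66594.
[B] = 2x = 1.332 M.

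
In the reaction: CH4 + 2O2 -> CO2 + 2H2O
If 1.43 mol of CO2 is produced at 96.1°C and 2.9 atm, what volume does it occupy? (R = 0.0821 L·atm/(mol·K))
T = 96.1°C + 273.15 = 369.25 K
V = nRT/P = (1.43 × 0.0821 × 369.25) / 2.9
V = 14.95 L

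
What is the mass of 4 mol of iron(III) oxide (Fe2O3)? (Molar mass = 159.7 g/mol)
Mass = 4 mol × 159.7 g/mol = 638.8 g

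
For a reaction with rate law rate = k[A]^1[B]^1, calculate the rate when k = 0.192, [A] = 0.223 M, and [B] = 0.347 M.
0.01486 M/s

rate = k·[A]^1·[B]^1 = 0.192·(0.223)^1·(0.347)^1 = 0.192·0.223·0.347 = 0.01486 M/s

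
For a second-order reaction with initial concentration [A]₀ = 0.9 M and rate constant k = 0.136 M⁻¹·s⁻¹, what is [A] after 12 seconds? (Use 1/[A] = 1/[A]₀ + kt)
0.3645 M

1/[A] = 1/[A]₀ + k·t = 1/0.9 + (0.136)·(12) = 1.1111 + 1.6320 = 2.7431
[A] = 1/2.7431 = 0.3645 M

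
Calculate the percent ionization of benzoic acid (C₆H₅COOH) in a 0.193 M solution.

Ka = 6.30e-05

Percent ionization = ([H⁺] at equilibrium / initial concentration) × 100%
Percent ionization = 1.79%

Let x = [H⁺]. Ka = x²/(C - x) ⇒ x² + (6.30e-05)x - (6.30e-05)(0.193) = 0. x = 3.4556e-03. Percent = (3.4556e-03/0.193) × 100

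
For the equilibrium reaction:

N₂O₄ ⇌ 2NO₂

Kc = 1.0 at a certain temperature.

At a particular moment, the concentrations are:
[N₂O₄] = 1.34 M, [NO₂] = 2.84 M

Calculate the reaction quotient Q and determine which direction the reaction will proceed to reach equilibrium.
Q = 6.019, Q > K, reaction proceeds reverse (toward reactants)

Q = ([NO₂]^2) / ([N₂O₄])
  = ((2.84)^2) / ((1.34)) = 8.0656/1.34 = 6.019
Since Q = 6.019 > Kc = 1.0, the reaction proceeds reverse (toward reactants) to reach equilibrium.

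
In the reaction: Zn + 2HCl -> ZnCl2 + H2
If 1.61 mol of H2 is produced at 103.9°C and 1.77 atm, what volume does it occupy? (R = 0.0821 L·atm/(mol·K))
T = 103.9°C + 273.15 = 377.05 K
V = nRT/P = (1.61 × 0.0821 × 377.05) / 1.77
V = 28.16 L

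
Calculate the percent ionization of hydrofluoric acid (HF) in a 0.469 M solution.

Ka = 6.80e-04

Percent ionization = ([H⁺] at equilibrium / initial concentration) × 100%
Percent ionization = 3.74%

Let x = [H⁺]. Ka = x²/(C - x) ⇒ x² + (6.80e-04)x - (6.80e-04)(0.469) = 0. x = 1.7522e-02. Percent = (1.7522e-02/0.469) × 100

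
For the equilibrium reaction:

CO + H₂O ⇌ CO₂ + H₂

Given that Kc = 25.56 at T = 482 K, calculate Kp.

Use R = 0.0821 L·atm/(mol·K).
K_p = 25.5600

Δn = (moles gaseous products) − (moles gaseous reactants) = 0
T = 482 K; RT = 0.0821 × 482 = 39.5722
Kp = Kc·(RT)^Δn = 25.56 × (39.5722)^0 = 25.56 × 1 = 25.5600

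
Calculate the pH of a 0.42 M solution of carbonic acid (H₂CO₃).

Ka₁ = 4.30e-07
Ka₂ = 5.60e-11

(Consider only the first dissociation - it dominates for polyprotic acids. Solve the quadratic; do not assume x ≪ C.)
pH = 3.37

x² + Ka₁·x − Ka₁·C = 0 with Ka₁ = 4.30e-07, C = 0.42.
x = (−Ka₁ + √(Ka₁² + 4·Ka₁·C))/2 = 4.2476e-04 M, so pH = 3.37.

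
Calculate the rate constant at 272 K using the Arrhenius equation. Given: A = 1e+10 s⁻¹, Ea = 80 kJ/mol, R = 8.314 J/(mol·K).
4.33e-06 s⁻¹

k = A·exp(-Ea/(R·T)) = 1e+10·exp(-80000/(8.314·272)) = 1e+10·exp(-35.3762) = 1e+10·4.3283e-16 = 4.33e-06 s⁻¹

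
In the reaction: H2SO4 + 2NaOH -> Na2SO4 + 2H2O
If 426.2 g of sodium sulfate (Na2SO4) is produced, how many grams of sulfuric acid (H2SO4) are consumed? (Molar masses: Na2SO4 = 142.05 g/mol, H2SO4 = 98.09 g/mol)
Moles of Na2SO4 = 426.2 g ÷ 142.05 g/mol = 3.00035 mol
Mole ratio: 1 mol H2SO4 / 1 mol Na2SO4
Moles of H2SO4 = 3.00035 × (1/1) = 3.00035 mol
Mass of H2SO4 = 3.00035 mol × 98.09 g/mol = 294.3 g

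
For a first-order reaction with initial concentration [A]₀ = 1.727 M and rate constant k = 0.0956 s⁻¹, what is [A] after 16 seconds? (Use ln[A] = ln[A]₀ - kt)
0.3741 M

ln[A] = ln[A]₀ - k·t = ln(1.727) - (0.0956)·(16) = 0.5464 - 1.5296 = -0.9832
[A] = e^(-0.9832) = 0.3741 M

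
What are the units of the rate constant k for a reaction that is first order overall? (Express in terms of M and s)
s⁻¹

For an n-th order reaction, rate = k·[A]^n has units M/s, so k has units (M/s)/M^n = M^(1-n)·s⁻¹. With n = 1: units = M^(0)·s⁻¹ = s⁻¹.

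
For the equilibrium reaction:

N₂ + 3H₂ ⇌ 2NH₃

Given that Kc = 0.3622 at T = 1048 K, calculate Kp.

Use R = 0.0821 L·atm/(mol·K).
K_p = 4.89e-05

Δn = (moles gaseous products) − (moles gaseous reactants) = -2
T = 1048 K; RT = 0.0821 × 1048 = 86.0408
Kp = Kc·(RT)^Δn = 0.3622 × (86.0408)^-2 = 0.3622 × 0.00013508 = 4.89e-05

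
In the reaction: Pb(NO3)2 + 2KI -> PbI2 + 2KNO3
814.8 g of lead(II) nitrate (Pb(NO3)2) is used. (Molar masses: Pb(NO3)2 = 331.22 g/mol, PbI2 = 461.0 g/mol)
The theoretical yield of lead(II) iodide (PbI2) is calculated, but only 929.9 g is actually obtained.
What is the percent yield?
Moles of Pb(NO3)2 = 814.8 g ÷ 331.22 g/mol = 2.46 mol
Mole ratio: 1 mol PbI2 / 1 mol Pb(NO3)2
Moles of PbI2 = 2.46 × (1/1) = 2.46 mol
Theoretical yield = 2.46 mol × 461.0 g/mol = 1134.1 g
Actual yield = 929.9 g
Percent yield = (929.9 / 1134.1) × 100% = 82.0%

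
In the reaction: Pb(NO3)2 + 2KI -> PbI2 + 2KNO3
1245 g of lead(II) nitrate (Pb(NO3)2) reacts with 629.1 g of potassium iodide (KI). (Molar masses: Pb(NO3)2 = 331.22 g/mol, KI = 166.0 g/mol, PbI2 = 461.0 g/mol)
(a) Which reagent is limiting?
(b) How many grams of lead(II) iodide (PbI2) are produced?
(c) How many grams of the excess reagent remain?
(a) KI, (b) 873.5 g, (c) 617.4 g

Moles of Pb(NO3)2 = 1245 g ÷ 331.22 g/mol = 3.75883 mol
Moles of KI = 629.1 g ÷ 166.0 g/mol = 3.78976 mol
Moles ÷ coefficient: Pb(NO3)2: 3.75883/1 = 3.759, KI: 3.78976/2 = 1.895
(a) KI has the smaller value, so KI is the limiting reagent.
(b) Moles of PbI2 = 3.78976 mol KI × (1/2) = 1.89488 mol; mass = 1.89488 mol × 461.0 g/mol = 873.5 g
(c) Pb(NO3)2 consumed = 3.78976 × (1/2) = 1.89488 mol; remaining = 3.75883 − 1.89488 = 1.86395 mol; mass = 1.86395 mol × 331.22 g/mol = 617.4 g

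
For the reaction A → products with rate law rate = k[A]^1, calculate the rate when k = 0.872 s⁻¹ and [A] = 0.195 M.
0.17 M/s

rate = k·[A]^1 = 0.872·(0.195)^1 = 0.872·0.195 = 0.17 M/s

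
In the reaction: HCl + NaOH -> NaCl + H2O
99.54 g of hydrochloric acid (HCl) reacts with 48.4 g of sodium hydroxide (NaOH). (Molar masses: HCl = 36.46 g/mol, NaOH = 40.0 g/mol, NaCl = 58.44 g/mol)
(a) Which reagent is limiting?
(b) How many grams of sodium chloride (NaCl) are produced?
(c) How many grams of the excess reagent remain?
(a) NaOH, (b) 70.71 g, (c) 55.42 g

Moles of HCl = 99.54 g ÷ 36.46 g/mol = 2.73012 mol
Moles of NaOH = 48.4 g ÷ 40.0 g/mol = 1.21 mol
Moles ÷ coefficient: HCl: 2.73012/1 = 2.73, NaOH: 1.21/1 = 1.21
(a) NaOH has the smaller value, so NaOH is the limiting reagent.
(b) Moles of NaCl = 1.21 mol NaOH × (1/1) = 1.21 mol; mass = 1.21 mol × 58.44 g/mol = 70.71 g
(c) HCl consumed = 1.21 × (1/1) = 1.21 mol; remaining = 2.73012 − 1.21 = 1.52012 mol; mass = 1.52012 mol × 36.46 g/mol = 55.42 g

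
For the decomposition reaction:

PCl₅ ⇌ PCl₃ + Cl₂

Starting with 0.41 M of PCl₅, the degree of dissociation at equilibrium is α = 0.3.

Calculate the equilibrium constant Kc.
K_c = 0.0527

x = α·[A]₀ = 0.3 × 0.41 = 0.123 M dissociated.
At eq: [PCl₅] = 0.41 − 0.123 = 0.287 M; [PCl₃] = [Cl₂] = x = 0.123 M.
Kc = [PCl₃][Cl₂]/[PCl₅] = (0.123)²/0.287 = 0.05271.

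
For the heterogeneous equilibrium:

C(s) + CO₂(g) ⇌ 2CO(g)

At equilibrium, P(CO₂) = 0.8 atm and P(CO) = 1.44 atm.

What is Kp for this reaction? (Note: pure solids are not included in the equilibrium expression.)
K_p = 2.592

Solid C is excluded.
Kp = P(CO)²/P(CO₂) = (1.44)²/0.8 = 2.074/0.8 = 2.592.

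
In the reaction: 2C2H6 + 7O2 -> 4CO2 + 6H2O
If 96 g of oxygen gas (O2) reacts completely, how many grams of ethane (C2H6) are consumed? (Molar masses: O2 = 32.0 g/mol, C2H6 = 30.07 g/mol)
Moles of O2 = 96 g ÷ 32.0 g/mol = 3 mol
Mole ratio: 2 mol C2H6 / 7 mol O2
Moles of C2H6 = 3 × (2/7) = 0.857143 mol
Mass of C2H6 = 0.857143 mol × 30.07 g/mol = 25.77 g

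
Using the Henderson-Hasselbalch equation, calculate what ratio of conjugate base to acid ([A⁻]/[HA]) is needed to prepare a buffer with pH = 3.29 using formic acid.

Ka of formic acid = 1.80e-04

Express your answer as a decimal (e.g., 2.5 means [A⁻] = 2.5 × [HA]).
[A⁻]/[HA] = 0.351

pKa = −log(1.80e-04) = 3.7447. pH = pKa + log([A⁻]/[HA]). 3.29 = 3.7447 + log(ratio). log(ratio) = 3.29 − 3.7447 = -0.4547. ratio = 10^(-0.4547) = 0.351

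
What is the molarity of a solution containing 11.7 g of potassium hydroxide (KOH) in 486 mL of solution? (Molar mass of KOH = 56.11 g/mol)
Moles of KOH = 11.7 g ÷ 56.11 g/mol = 0.208519 mol
Volume = 486 mL = 0.486 L
Molarity = 0.208519 mol ÷ 0.486 L = 0.4291 M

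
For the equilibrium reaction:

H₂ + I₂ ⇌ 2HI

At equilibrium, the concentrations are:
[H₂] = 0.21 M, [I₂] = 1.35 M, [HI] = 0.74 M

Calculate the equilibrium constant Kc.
K_c = 1.9316

Kc = ([HI]^2) / ([H₂] × [I₂])
   = ((0.74)^2) / ((0.21)·(1.35))
   = 0.5476 / 0.2835 = 1.9316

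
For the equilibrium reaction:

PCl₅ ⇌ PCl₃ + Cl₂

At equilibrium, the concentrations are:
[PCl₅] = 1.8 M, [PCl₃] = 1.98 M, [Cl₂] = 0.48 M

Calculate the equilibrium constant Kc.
K_c = 0.5280

Kc = ([PCl₃] × [Cl₂]) / ([PCl₅])
   = ((1.98)·(0.48)) / ((1.8))
   = 0.9504 / 1.8 = 0.5280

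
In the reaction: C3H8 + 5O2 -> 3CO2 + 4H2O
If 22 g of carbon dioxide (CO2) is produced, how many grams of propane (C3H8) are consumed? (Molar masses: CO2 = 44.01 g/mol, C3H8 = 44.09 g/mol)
Moles of CO2 = 22 g ÷ 44.01 g/mol = 0.499886 mol
Mole ratio: 1 mol C3H8 / 3 mol CO2
Moles of C3H8 = 0.499886 × (1/3) = 0.166629 mol
Mass of C3H8 = 0.166629 mol × 44.09 g/mol = 7.347 g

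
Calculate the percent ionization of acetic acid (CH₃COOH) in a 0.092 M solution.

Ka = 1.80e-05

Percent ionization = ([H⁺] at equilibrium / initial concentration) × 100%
Percent ionization = 1.39%

Let x = [H⁺]. Ka = x²/(C - x) ⇒ x² + (1.80e-05)x - (1.80e-05)(0.092) = 0. x = 1.2779e-03. Percent = (1.2779e-03/0.092) × 100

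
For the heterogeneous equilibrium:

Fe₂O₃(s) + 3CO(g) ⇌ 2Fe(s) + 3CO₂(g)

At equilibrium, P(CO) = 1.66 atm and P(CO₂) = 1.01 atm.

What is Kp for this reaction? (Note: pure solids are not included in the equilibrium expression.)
K_p = 0.225

Solids (Fe₂O₃, Fe) are excluded.
Kp = P(CO₂)³/P(CO)³ = (1.01)³/(1.66)³ = 1.03/4.574 = 0.225.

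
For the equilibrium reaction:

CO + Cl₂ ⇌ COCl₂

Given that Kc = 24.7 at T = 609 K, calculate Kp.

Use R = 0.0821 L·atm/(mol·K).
K_p = 0.4940

Δn = (moles gaseous products) − (moles gaseous reactants) = -1
T = 609 K; RT = 0.0821 × 609 = 49.9989
Kp = Kc·(RT)^Δn = 24.7 × (49.9989)^-1 = 24.7 × 0.0200004 = 0.4940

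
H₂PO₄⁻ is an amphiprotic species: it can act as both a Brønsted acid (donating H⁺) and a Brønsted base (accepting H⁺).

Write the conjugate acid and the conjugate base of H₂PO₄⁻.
Conjugate acid: H₃PO₄, Conjugate base: HPO₄²⁻

As an acid: H₂PO₄⁻ → H⁺ + HPO₄²⁻, so the conjugate base is HPO₄²⁻.
As a base: H₂PO₄⁻ + H⁺ → H₃PO₄, so the conjugate acid is H₃PO₄.

Conjugate acid-base pairs differ by one H⁺. Ka × Kb = Kw for a conjugate pair.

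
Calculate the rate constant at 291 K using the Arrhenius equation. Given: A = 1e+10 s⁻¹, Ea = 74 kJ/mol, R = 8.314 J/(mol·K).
5.21e-04 s⁻¹

k = A·exp(-Ea/(R·T)) = 1e+10·exp(-74000/(8.314·291)) = 1e+10·exp(-30.5864) = 1e+10·5.2058e-14 = 5.21e-04 s⁻¹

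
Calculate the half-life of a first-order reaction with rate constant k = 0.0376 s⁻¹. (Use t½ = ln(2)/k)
18.43 s

t½ = ln(2)/k = 0.6931/0.0376 = 18.43 s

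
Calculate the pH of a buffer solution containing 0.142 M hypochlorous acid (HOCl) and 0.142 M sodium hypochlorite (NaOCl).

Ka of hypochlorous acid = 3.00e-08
pH = 7.52

pKa = -log(3.00e-08) = 7.52. pH = pKa + log([A⁻]/[HA]) = 7.52 + log(0.142/0.142)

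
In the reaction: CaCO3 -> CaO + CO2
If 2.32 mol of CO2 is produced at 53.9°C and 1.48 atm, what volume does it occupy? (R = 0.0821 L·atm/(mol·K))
T = 53.9°C + 273.15 = 327.05 K
V = nRT/P = (2.32 × 0.0821 × 327.05) / 1.48
V = 42.09 L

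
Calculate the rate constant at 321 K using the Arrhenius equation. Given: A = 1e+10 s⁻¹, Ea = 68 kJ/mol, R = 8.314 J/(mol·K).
8.60e-02 s⁻¹

k = A·exp(-Ea/(R·T)) = 1e+10·exp(-68000/(8.314·321)) = 1e+10·exp(-25.4797) = 1e+10·8.5964e-12 = 8.60e-02 s⁻¹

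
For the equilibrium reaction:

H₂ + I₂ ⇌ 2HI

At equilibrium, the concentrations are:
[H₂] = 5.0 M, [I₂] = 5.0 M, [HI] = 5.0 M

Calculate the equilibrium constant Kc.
K_c = 1.0000

Kc = ([HI]^2) / ([H₂] × [I₂])
   = ((5.0)^2) / ((5.0)·(5.0))
   = 25 / 25 = 1.0000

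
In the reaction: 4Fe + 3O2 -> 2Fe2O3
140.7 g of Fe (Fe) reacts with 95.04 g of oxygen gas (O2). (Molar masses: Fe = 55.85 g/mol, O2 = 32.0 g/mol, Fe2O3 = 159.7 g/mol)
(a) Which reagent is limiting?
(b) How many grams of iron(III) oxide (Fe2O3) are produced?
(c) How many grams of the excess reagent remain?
(a) Fe, (b) 201.2 g, (c) 34.58 g

Moles of Fe = 140.7 g ÷ 55.85 g/mol = 2.51925 mol
Moles of O2 = 95.04 g ÷ 32.0 g/mol = 2.97 mol
Moles ÷ coefficient: Fe: 2.51925/4 = 0.6298, O2: 2.97/3 = 0.99
(a) Fe has the smaller value, so Fe is the limiting reagent.
(b) Moles of Fe2O3 = 2.51925 mol Fe × (2/4) = 1.25962 mol; mass = 1.25962 mol × 159.7 g/mol = 201.2 g
(c) O2 consumed = 2.51925 × (3/4) = 1.88944 mol; remaining = 2.97 − 1.88944 = 1.08056 mol; mass = 1.08056 mol × 32.0 g/mol = 34.58 g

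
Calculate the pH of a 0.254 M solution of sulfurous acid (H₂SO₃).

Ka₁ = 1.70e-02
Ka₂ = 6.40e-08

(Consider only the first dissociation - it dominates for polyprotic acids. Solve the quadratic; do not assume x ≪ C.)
pH = 1.24

x² + Ka₁·x − Ka₁·C = 0 with Ka₁ = 1.70e-02, C = 0.254.
x = (−Ka₁ + √(Ka₁² + 4·Ka₁·C))/2 = 5.7759e-02 M, so pH = 1.24.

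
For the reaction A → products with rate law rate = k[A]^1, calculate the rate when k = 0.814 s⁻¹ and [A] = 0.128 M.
0.1042 M/s

rate = k·[A]^1 = 0.814·(0.128)^1 = 0.814·0.128 = 0.1042 M/s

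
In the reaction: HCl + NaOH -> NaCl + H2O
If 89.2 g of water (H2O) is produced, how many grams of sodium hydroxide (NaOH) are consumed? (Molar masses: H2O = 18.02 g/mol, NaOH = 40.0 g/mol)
Moles of H2O = 89.2 g ÷ 18.02 g/mol = 4.95006 mol
Mole ratio: 1 mol NaOH / 1 mol H2O
Moles of NaOH = 4.95006 × (1/1) = 4.95006 mol
Mass of NaOH = 4.95006 mol × 40.0 g/mol = 198 g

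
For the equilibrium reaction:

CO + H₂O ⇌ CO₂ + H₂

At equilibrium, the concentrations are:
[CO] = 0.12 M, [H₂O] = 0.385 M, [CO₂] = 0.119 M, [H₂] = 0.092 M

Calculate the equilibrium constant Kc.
K_c = 0.2370

Kc = ([CO₂] × [H₂]) / ([CO] × [H₂O])
   = ((0.119)·(0.092)) / ((0.12)·(0.385))
   = 0.010948 / 0.0462 = 0.2370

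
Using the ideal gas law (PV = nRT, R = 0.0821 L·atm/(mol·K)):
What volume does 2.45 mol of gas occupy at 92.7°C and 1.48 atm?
T = 92.7°C + 273.15 = 365.85 K
V = nRT/P = (2.45 × 0.0821 × 365.85) / 1.48
V = 49.72 L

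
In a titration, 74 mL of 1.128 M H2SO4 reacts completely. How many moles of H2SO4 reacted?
Moles = Molarity × Volume (L)
Moles = 1.128 M × 0.074 L = 0.08347 mol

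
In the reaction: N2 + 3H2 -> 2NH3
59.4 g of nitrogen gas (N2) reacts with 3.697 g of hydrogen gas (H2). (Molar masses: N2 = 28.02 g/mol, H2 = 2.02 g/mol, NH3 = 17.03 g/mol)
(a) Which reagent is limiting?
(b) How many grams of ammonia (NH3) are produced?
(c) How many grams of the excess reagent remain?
(a) H2, (b) 20.78 g, (c) 42.31 g

Moles of N2 = 59.4 g ÷ 28.02 g/mol = 2.11991 mol
Moles of H2 = 3.697 g ÷ 2.02 g/mol = 1.8302 mol
Moles ÷ coefficient: N2: 2.11991/1 = 2.12, H2: 1.8302/3 = 0.6101
(a) H2 has the smaller value, so H2 is the limiting reagent.
(b) Moles of NH3 = 1.8302 mol H2 × (2/3) = 1.22013 mol; mass = 1.22013 mol × 17.03 g/mol = 20.78 g
(c) N2 consumed = 1.8302 × (1/3) = 0.610066 mol; remaining = 2.11991 − 0.610066 = 1.50985 mol; mass = 1.50985 mol × 28.02 g/mol = 42.31 g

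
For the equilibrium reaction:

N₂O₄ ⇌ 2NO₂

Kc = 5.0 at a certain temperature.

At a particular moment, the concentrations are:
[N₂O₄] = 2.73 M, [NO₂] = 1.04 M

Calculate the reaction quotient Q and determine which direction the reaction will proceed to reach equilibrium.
Q = 0.396, Q < K, reaction proceeds forward (toward products)

Q = ([NO₂]^2) / ([N₂O₄])
  = ((1.04)^2) / ((2.73)) = 1.0816/2.73 = 0.3962
Since Q = 0.3962 < Kc = 5.0, the reaction proceeds forward (toward products) to reach equilibrium.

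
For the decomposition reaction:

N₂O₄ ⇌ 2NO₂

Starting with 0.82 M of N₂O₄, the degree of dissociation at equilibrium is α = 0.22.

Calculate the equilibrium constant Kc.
K_c = 0.2035

x = α·[A]₀ = 0.22 × 0.82 = 0.1804 M dissociated.
At eq: [N₂O₄] = 0.82 − 0.1804 = 0.6396 M; [NO₂] = 2x = 0.3608 M.
Kc = [NO₂]²/[N₂O₄] = (0.3608)²/0.6396 = 0.2035.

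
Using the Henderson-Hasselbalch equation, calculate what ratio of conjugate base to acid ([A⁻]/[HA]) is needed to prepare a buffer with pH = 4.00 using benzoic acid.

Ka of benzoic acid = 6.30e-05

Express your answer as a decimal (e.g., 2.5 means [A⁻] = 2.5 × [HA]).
[A⁻]/[HA] = 0.630

pKa = −log(6.30e-05) = 4.2007. pH = pKa + log([A⁻]/[HA]). 4.00 = 4.2007 + log(ratio). log(ratio) = 4.00 − 4.2007 = -0.2007. ratio = 10^(-0.2007) = 0.630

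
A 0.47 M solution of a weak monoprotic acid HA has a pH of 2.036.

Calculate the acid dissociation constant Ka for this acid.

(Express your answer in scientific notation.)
K_a = 1.84e-04

[H⁺] = 10^(−pH) = 10^(−2.036) = 9.204e-03 M. For HA ⇌ H⁺ + A⁻, Ka = x²/(C − x) = (9.204e-03)²/(0.47 − 9.204e-03) = 1.84e-04.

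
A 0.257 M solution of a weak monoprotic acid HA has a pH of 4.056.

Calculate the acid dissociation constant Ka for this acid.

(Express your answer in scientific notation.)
K_a = 3.01e-08

[H⁺] = 10^(−pH) = 10^(−4.056) = 8.790e-05 M. For HA ⇌ H⁺ + A⁻, Ka = x²/(C − x) = (8.790e-05)²/(0.257 − 8.790e-05) = 3.01e-08.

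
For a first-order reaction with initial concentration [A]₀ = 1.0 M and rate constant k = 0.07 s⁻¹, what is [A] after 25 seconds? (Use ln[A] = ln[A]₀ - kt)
0.1738 M

ln[A] = ln[A]₀ - k·t = ln(1.0) - (0.07)·(25) = 0.0000 - 1.7500 = -1.7500
[A] = e^(-1.7500) = 0.1738 M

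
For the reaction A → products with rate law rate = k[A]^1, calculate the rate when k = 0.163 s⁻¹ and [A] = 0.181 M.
0.0295 M/s

rate = k·[A]^1 = 0.163·(0.181)^1 = 0.163·0.181 = 0.0295 M/s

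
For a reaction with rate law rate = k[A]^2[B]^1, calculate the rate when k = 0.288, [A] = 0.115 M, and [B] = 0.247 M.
0.0009408 M/s

rate = k·[A]^2·[B]^1 = 0.288·(0.115)^2·(0.247)^1 = 0.288·0.013225·0.247 = 0.0009408 M/s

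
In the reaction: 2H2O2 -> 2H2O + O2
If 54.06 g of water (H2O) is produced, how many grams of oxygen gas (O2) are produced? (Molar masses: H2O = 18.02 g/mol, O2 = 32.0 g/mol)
Moles of H2O = 54.06 g ÷ 18.02 g/mol = 3 mol
Mole ratio: 1 mol O2 / 2 mol H2O
Moles of O2 = 3 × (1/2) = 1.5 mol
Mass of O2 = 1.5 mol × 32.0 g/mol = 48 g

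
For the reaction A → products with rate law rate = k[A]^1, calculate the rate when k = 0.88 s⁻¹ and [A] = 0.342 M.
0.301 M/s

rate = k·[A]^1 = 0.88·(0.342)^1 = 0.88·0.342 = 0.301 M/s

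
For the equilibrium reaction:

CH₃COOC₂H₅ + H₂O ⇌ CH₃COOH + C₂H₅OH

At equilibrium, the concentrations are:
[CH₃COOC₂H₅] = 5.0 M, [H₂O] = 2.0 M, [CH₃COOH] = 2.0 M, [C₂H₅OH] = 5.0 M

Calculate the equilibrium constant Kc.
K_c = 1.0000

Kc = ([CH₃COOH] × [C₂H₅OH]) / ([CH₃COOC₂H₅] × [H₂O])
   = ((2.0)·(5.0)) / ((5.0)·(2.0))
   = 10 / 10 = 1.0000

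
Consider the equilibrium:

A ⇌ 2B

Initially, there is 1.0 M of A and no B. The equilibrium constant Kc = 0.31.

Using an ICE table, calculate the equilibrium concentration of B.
[B] = 0.485 M

ICE: [A] = 1.0 − x, [B] = 2x.
Kc = (2x)²/(1.0 − x) = 0.31 ⇒ 4x² + 0.31x − 0.31 = 0.
x = (−0.31 + √(0.31² + 4·4·0.31))/(2·4) = (−0.31 + √5.0561)/8 = 0.24232.
[B] = 2x = 0.485 M.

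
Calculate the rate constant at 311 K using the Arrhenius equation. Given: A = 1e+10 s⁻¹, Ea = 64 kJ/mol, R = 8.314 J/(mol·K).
1.78e-01 s⁻¹

k = A·exp(-Ea/(R·T)) = 1e+10·exp(-64000/(8.314·311)) = 1e+10·exp(-24.7520) = 1e+10·1.7798e-11 = 1.78e-01 s⁻¹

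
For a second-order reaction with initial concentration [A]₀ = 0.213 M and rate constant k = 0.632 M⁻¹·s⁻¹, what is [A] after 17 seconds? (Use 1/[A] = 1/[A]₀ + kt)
0.0648 M

1/[A] = 1/[A]₀ + k·t = 1/0.213 + (0.632)·(17) = 4.6948 + 10.7440 = 15.4388
[A] = 1/15.4388 = 0.0648 M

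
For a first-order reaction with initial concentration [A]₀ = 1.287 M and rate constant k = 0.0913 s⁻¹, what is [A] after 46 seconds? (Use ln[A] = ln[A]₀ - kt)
0.0193 M

ln[A] = ln[A]₀ - k·t = ln(1.287) - (0.0913)·(46) = 0.2523 - 4.1998 = -3.9475
[A] = e^(-3.9475) = 0.0193 M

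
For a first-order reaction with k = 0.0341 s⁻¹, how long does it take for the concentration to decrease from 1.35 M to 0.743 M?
17.51 s

From ln[A] = ln[A]₀ - k·t: t = ln([A]₀/[A])/k = ln(1.35/0.743)/0.0341 = ln(1.8170)/0.0341 = 0.5972/0.0341 = 17.51 s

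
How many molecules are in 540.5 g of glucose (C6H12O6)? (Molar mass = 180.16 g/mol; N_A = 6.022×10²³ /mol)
Moles = 540.5 g ÷ 180.16 g/mol = 3.00011 mol
Molecules = 3.00011 mol × 6.022×10²³ /mol = 1.807e+24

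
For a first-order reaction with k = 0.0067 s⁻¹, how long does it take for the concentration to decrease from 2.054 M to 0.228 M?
328.09 s

From ln[A] = ln[A]₀ - k·t: t = ln([A]₀/[A])/k = ln(2.054/0.228)/0.0067 = ln(9.0088)/0.0067 = 2.1982/0.0067 = 328.09 s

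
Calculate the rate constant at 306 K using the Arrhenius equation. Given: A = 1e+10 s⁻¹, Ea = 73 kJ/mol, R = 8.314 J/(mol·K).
3.45e-03 s⁻¹

k = A·exp(-Ea/(R·T)) = 1e+10·exp(-73000/(8.314·306)) = 1e+10·exp(-28.6940) = 1e+10·3.4542e-13 = 3.45e-03 s⁻¹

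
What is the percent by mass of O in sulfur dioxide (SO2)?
Mass of O in formula = 16.0 × 2 = 32 g/mol
Molar mass = 64.07 g/mol
% O = (32/64.07) × 100% = 49.95%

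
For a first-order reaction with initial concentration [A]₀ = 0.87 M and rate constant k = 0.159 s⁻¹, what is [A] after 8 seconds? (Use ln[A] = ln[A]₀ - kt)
0.2438 M

ln[A] = ln[A]₀ - k·t = ln(0.87) - (0.159)·(8) = -0.1393 - 1.2720 = -1.4113
[A] = e^(-1.4113) = 0.2438 M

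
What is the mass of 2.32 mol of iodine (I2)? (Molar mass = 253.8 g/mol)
Mass = 2.32 mol × 253.8 g/mol = 588.8 g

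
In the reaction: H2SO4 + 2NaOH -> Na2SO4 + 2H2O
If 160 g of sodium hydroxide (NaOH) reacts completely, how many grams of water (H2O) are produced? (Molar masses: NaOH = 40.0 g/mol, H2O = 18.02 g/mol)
Moles of NaOH = 160 g ÷ 40.0 g/mol = 4 mol
Mole ratio: 2 mol H2O / 2 mol NaOH
Moles of H2O = 4 × (2/2) = 4 mol
Mass of H2O = 4 mol × 18.02 g/mol = 72.08 g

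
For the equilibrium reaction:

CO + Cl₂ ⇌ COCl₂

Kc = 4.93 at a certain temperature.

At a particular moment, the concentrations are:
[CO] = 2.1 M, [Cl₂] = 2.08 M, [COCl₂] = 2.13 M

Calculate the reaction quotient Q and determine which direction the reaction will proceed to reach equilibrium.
Q = 0.488, Q < K, reaction proceeds forward (toward products)

Q = ([COCl₂]) / ([CO] × [Cl₂])
  = ((2.13)) / ((2.1)·(2.08)) = 2.13/4.368 = 0.4876
Since Q = 0.4876 < Kc = 4.93, the reaction proceeds forward (toward products) to reach equilibrium.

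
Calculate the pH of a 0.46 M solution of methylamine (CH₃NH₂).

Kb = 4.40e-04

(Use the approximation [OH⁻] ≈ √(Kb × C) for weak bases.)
pH = 12.15

[OH⁻] = √(Kb × C) = √(4.40e-04 × 0.46) = 1.4227e-02. pOH = 1.85, pH = 14 - pOH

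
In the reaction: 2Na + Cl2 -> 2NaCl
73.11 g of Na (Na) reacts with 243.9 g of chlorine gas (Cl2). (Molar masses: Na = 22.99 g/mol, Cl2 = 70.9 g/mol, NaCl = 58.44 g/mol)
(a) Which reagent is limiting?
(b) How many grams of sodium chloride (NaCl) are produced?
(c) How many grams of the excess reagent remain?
(a) Na, (b) 185.8 g, (c) 131.2 g

Moles of Na = 73.11 g ÷ 22.99 g/mol = 3.18008 mol
Moles of Cl2 = 243.9 g ÷ 70.9 g/mol = 3.44006 mol
Moles ÷ coefficient: Na: 3.18008/2 = 1.59, Cl2: 3.44006/1 = 3.44
(a) Na has the smaller value, so Na is the limiting reagent.
(b) Moles of NaCl = 3.18008 mol Na × (2/2) = 3.18008 mol; mass = 3.18008 mol × 58.44 g/mol = 185.8 g
(c) Cl2 consumed = 3.18008 × (1/2) = 1.59004 mol; remaining = 3.44006 − 1.59004 = 1.85002 mol; mass = 1.85002 mol × 70.9 g/mol = 131.2 g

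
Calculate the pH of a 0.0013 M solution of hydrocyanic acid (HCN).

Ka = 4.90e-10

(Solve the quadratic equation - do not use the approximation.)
pH = 6.10

x² + Ka×x - Ka×C = 0. Using quadratic formula: [H⁺] = 7.9788e-07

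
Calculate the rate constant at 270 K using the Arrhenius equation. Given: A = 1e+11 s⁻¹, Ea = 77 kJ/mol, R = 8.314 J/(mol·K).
1.27e-04 s⁻¹

k = A·exp(-Ea/(R·T)) = 1e+11·exp(-77000/(8.314·270)) = 1e+11·exp(-34.3018) = 1e+11·1.2674e-15 = 1.27e-04 s⁻¹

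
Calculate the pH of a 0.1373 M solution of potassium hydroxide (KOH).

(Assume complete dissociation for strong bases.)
pH = 13.14

[OH⁻] = 0.1373 M for strong base. pOH = -log[OH⁻] = 0.86, pH = 14 - pOH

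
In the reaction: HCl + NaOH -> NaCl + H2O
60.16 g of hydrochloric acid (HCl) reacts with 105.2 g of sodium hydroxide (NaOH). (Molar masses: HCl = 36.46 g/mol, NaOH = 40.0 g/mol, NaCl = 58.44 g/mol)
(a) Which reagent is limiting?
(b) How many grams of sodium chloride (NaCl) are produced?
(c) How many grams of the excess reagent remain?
(a) HCl, (b) 96.43 g, (c) 39.2 g

Moles of HCl = 60.16 g ÷ 36.46 g/mol = 1.65003 mol
Moles of NaOH = 105.2 g ÷ 40.0 g/mol = 2.63 mol
Moles ÷ coefficient: HCl: 1.65003/1 = 1.65, NaOH: 2.63/1 = 2.63
(a) HCl has the smaller value, so HCl is the limiting reagent.
(b) Moles of NaCl = 1.65003 mol HCl × (1/1) = 1.65003 mol; mass = 1.65003 mol × 58.44 g/mol = 96.43 g
(c) NaOH consumed = 1.65003 × (1/1) = 1.65003 mol; remaining = 2.63 − 1.65003 = 0.979973 mol; mass = 0.979973 mol × 40.0 g/mol = 39.2 g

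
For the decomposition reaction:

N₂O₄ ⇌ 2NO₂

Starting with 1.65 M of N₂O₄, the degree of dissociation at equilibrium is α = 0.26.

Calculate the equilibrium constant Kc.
K_c = 0.6029

x = α·[A]₀ = 0.26 × 1.65 = 0.429 M dissociated.
At eq: [N₂O₄] = 1.65 − 0.429 = 1.221 M; [NO₂] = 2x = 0.858 M.
Kc = [NO₂]²/[N₂O₄] = (0.858)²/1.221 = 0.6029.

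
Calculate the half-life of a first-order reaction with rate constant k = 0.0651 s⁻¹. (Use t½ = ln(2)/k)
10.65 s

t½ = ln(2)/k = 0.6931/0.0651 = 10.65 s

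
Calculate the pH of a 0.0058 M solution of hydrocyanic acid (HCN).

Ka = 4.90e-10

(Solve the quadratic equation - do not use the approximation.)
pH = 5.77

x² + Ka×x - Ka×C = 0. Using quadratic formula: [H⁺] = 1.6856e-06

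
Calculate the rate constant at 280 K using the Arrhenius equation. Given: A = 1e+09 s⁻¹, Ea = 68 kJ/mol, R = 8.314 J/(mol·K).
2.06e-04 s⁻¹

k = A·exp(-Ea/(R·T)) = 1e+09·exp(-68000/(8.314·280)) = 1e+09·exp(-29.2106) = 1e+09·2.0606e-13 = 2.06e-04 s⁻¹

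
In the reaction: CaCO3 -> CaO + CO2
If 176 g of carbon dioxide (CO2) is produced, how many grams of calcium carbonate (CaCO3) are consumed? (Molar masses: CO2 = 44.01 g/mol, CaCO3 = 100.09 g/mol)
Moles of CO2 = 176 g ÷ 44.01 g/mol = 3.99909 mol
Mole ratio: 1 mol CaCO3 / 1 mol CO2
Moles of CaCO3 = 3.99909 × (1/1) = 3.99909 mol
Mass of CaCO3 = 3.99909 mol × 100.09 g/mol = 400.3 g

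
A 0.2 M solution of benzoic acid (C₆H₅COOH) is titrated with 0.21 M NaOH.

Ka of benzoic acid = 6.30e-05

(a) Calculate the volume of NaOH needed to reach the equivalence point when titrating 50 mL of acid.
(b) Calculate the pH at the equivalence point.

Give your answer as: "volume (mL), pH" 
V = 47.6 mL, pH = 8.61

(a) At equivalence: moles acid = moles base.
moles acid = 0.2 × 0.05 = 0.01 mol; V_NaOH = 0.01/0.21 = 0.04762 L = 47.6 mL.
(b) At equivalence, all acid → conjugate base A⁻ at [A⁻] = 0.01/0.09762 = 0.1024 M.
Kb = Kw/Ka = 1.0e-14/6.30e-05 = 1.587e-10; [OH⁻] = √(Kb·[A⁻]) = 4.032e-06; pOH = 5.39; pH = 14 − pOH = 8.61.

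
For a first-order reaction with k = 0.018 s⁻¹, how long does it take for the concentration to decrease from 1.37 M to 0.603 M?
45.59 s

From ln[A] = ln[A]₀ - k·t: t = ln([A]₀/[A])/k = ln(1.37/0.603)/0.018 = ln(2.2720)/0.018 = 0.8206/0.018 = 45.59 s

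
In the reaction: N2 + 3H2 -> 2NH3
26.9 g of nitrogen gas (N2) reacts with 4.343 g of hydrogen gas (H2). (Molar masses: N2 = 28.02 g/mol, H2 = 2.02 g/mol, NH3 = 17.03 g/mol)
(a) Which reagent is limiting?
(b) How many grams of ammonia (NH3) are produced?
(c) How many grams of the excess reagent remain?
(a) H2, (b) 24.41 g, (c) 6.819 g

Moles of N2 = 26.9 g ÷ 28.02 g/mol = 0.960029 mol
Moles of H2 = 4.343 g ÷ 2.02 g/mol = 2.15 mol
Moles ÷ coefficient: N2: 0.960029/1 = 0.96, H2: 2.15/3 = 0.7167
(a) H2 has the smaller value, so H2 is the limiting reagent.
(b) Moles of NH3 = 2.15 mol H2 × (2/3) = 1.43333 mol; mass = 1.43333 mol × 17.03 g/mol = 24.41 g
(c) N2 consumed = 2.15 × (1/3) = 0.716667 mol; remaining = 0.960029 − 0.716667 = 0.243362 mol; mass = 0.243362 mol × 28.02 g/mol = 6.819 g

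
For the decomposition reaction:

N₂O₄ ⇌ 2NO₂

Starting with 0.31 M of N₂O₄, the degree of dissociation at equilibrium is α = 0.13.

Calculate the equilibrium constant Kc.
K_c = 0.0241

x = α·[A]₀ = 0.13 × 0.31 = 0.0403 M dissociated.
At eq: [N₂O₄] = 0.31 − 0.0403 = 0.2697 M; [NO₂] = 2x = 0.0806 M.
Kc = [NO₂]²/[N₂O₄] = (0.0806)²/0.2697 = 0.02409.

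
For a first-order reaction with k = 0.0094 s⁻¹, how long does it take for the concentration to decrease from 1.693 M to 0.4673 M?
136.95 s

From ln[A] = ln[A]₀ - k·t: t = ln([A]₀/[A])/k = ln(1.693/0.4673)/0.0094 = ln(3.6229)/0.0094 = 1.2873/0.0094 = 136.95 s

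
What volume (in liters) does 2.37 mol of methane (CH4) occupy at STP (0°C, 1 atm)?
At STP, 1 mol of gas occupies 22.4 L
Volume = 2.37 mol × 22.4 L/mol = 53.09 L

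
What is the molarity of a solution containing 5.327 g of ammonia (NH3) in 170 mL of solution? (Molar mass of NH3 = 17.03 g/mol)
Moles of NH3 = 5.327 g ÷ 17.03 g/mol = 0.312801 mol
Volume = 170 mL = 0.17 L
Molarity = 0.312801 mol ÷ 0.17 L = 1.84 M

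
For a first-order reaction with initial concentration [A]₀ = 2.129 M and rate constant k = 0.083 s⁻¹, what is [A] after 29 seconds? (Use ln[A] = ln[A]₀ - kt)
0.1918 M

ln[A] = ln[A]₀ - k·t = ln(2.129) - (0.083)·(29) = 0.7557 - 2.4070 = -1.6513
[A] = e^(-1.6513) = 0.1918 M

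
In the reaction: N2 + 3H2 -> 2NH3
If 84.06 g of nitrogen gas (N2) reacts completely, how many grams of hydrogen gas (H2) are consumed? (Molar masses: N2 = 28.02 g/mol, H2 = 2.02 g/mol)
Moles of N2 = 84.06 g ÷ 28.02 g/mol = 3 mol
Mole ratio: 3 mol H2 / 1 mol N2
Moles of H2 = 3 × (3/1) = 9 mol
Mass of H2 = 9 mol × 2.02 g/mol = 18.18 g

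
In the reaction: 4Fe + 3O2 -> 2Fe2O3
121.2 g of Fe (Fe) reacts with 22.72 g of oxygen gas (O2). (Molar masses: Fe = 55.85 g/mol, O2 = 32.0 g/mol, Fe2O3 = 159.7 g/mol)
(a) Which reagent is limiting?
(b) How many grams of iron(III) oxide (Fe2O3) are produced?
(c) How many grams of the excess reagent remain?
(a) O2, (b) 75.59 g, (c) 68.33 g

Moles of Fe = 121.2 g ÷ 55.85 g/mol = 2.1701 mol
Moles of O2 = 22.72 g ÷ 32.0 g/mol = 0.71 mol
Moles ÷ coefficient: Fe: 2.1701/4 = 0.5425, O2: 0.71/3 = 0.2367
(a) O2 has the smaller value, so O2 is the limiting reagent.
(b) Moles of Fe2O3 = 0.71 mol O2 × (2/3) = 0.473333 mol; mass = 0.473333 mol × 159.7 g/mol = 75.59 g
(c) Fe consumed = 0.71 × (4/3) = 0.946667 mol; remaining = 2.1701 − 0.946667 = 1.22343 mol; mass = 1.22343 mol × 55.85 g/mol = 68.33 g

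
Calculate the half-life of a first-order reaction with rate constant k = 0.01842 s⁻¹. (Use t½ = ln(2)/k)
37.63 s

t½ = ln(2)/k = 0.6931/0.01842 = 37.63 s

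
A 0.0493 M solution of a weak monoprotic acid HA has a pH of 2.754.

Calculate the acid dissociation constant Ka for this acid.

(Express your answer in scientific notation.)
K_a = 6.53e-05

[H⁺] = 10^(−pH) = 10^(−2.754) = 1.762e-03 M. For HA ⇌ H⁺ + A⁻, Ka = x²/(C − x) = (1.762e-03)²/(0.0493 − 1.762e-03) = 6.53e-05.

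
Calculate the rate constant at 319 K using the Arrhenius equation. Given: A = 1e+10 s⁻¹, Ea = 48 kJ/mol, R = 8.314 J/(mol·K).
1.38e+02 s⁻¹

k = A·exp(-Ea/(R·T)) = 1e+10·exp(-48000/(8.314·319)) = 1e+10·exp(-18.0984) = 1e+10·1.3803e-08 = 1.38e+02 s⁻¹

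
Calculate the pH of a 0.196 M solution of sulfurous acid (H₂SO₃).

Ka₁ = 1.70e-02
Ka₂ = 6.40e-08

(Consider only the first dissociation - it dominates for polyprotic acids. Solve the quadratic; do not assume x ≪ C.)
pH = 1.30

x² + Ka₁·x − Ka₁·C = 0 with Ka₁ = 1.70e-02, C = 0.196.
x = (−Ka₁ + √(Ka₁² + 4·Ka₁·C))/2 = 4.9846e-02 M, so pH = 1.30.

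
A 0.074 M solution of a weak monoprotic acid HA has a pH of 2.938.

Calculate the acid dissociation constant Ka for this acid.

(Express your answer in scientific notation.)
K_a = 1.83e-05

[H⁺] = 10^(−pH) = 10^(−2.938) = 1.153e-03 M. For HA ⇌ H⁺ + A⁻, Ka = x²/(C − x) = (1.153e-03)²/(0.074 − 1.153e-03) = 1.83e-05.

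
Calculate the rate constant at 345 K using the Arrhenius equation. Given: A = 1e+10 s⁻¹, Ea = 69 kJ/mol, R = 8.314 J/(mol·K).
3.57e-01 s⁻¹

k = A·exp(-Ea/(R·T)) = 1e+10·exp(-69000/(8.314·345)) = 1e+10·exp(-24.0558) = 1e+10·3.5702e-11 = 3.57e-01 s⁻¹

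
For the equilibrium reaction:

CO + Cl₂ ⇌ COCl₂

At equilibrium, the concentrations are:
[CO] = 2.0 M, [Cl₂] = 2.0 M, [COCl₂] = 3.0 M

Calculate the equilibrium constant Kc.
K_c = 0.7500

Kc = ([COCl₂]) / ([CO] × [Cl₂])
   = ((3.0)) / ((2.0)·(2.0))
   = 3 / 4 = 0.7500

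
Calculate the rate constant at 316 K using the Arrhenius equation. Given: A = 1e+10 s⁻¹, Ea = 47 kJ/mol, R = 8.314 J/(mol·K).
1.70e+02 s⁻¹

k = A·exp(-Ea/(R·T)) = 1e+10·exp(-47000/(8.314·316)) = 1e+10·exp(-17.8896) = 1e+10·1.7008e-08 = 1.70e+02 s⁻¹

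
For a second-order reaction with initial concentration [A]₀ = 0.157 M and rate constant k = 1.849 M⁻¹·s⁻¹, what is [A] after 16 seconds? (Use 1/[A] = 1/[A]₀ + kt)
0.0278 M

1/[A] = 1/[A]₀ + k·t = 1/0.157 + (1.849)·(16) = 6.3694 + 29.5840 = 35.9534
[A] = 1/35.9534 = 0.0278 M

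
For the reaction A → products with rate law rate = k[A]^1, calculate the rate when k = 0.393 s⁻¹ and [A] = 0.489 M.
0.1922 M/s

rate = k·[A]^1 = 0.393·(0.489)^1 = 0.393·0.489 = 0.1922 M/s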